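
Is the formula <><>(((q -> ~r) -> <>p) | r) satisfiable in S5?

1. <><>(((q -> ~r) -> <>p) | r), w0
2. <>(((q -> ~r) -> <>p) | r), w1
3. ((q -> ~r) -> <>p) | r, w2
4. r, w2
Accessibility: w0Rw0, w0Rw1, w0Rw2, w1Rw0, w1Rw1, w1Rw2, w2Rw0, w2Rw1, w2Rw2

Yes, satisfiable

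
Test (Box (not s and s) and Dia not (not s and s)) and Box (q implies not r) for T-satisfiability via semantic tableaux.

Unsatisfiable (every branch closes)

1. (Box (not s and s) and Dia not (not s and s)) and Box (q implies not r), w0
2. Box (not s and s) and Dia not (not s and s), w0
3. Box (q implies not r), w0
4. Box (not s and s), w0
5. Dia not (not s and s), w0
6. q implies not r, w0
7. not s and s, w0
8. not s, w0
9. s, w0
Accessibility: w0Rw0
Branch closes: s and not s both at w0.
(One branch shown.) All branches close.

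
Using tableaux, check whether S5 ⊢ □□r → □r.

Valid in S5

Tableau for the negation ¬(□□r → □r):
1. ¬(□□r → □r), 0
2. □□r, 0   [¬→-rule on 1]
3. ¬□r, 0   [¬→-rule on 1]
4. □r, 0   [□-rule on 2 via 0R0]
5. r, 0   [□-rule on 4 via 0R0]
6. ¬r, 1   [¬□-rule on 3: fresh world 1, 0R1]
7. □r, 1   [□-rule on 2 via 0R1]
8. r, 1   [□-rule on 4 via 0R1]
Accessibility: 0R0, 0R1, 1R0, 1R1
Branch closes: r and ¬r both at 1.
All branches of the negation close; one closing branch shown above.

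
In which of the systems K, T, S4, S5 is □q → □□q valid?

S4, S5

T-tableau for the negation ¬(□q → □□q):
1. ¬(□q → □□q), 0
2. □q, 0
3. ¬□□q, 0
4. q, 0
5. ¬□q, 1
6. q, 1
7. ¬q, 2
Accessibility: 0R0, 0R1, 1R1, 1R2, 2R2
Complete open branch: countermodel on a T-frame, so not valid in T, nor in K (the same frame is also a K-frame).
S4-tableau for the negation ¬(□q → □□q):
1. ¬(□q → □□q), 0
2. □q, 0
3. ¬□□q, 0
4. q, 0
5. ¬□q, 1
6. q, 1
7. ¬q, 2
8. q, 2
Accessibility: 0R0, 0R1, 0R2, 1R1, 1R2, 2R2
Branch closes: q and ¬q both at 2.
Every branch closes (one shown): valid in S4, hence also in S5 (every theorem of S4 is a theorem of S5).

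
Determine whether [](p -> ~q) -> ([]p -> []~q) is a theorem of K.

Valid

Tableau for the negation ~([](p -> ~q) -> ([]p -> []~q)):
1. ~([](p -> ~q) -> ([]p -> []~q)), u
2. [](p -> ~q), u
3. ~([]p -> []~q), u
4. []p, u
5. ~[]~q, u
6. q, v
7. p -> ~q, v
8. p, v
9. ~q, v
Accessibility: uRv
Branch closes: q and ~q both at v.
Every branch of the negation's tableau closes; the branch above is one of them.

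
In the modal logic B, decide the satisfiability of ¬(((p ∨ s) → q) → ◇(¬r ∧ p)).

Satisfiable

1. ¬(((p ∨ s) → q) → ◇(¬r ∧ p)), w0
2. (p ∨ s) → q, w0   [¬→-rule on 1]
3. ¬◇(¬r ∧ p), w0   [¬→-rule on 1]
4. ¬(¬r ∧ p), w0   [¬◇-rule on 3 via w0Rw0]
5. q, w0   [→-rule on 2 (branches; this branch)]
6. ¬p, w0   [¬∧-rule on 4 (branches; this branch)]
Accessibility: w0Rw0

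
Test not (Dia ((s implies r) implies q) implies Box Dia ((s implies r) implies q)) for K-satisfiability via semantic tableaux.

1. not (Dia ((s implies r) implies q) implies Box Dia ((s implies r) implies q)), u
2. Dia ((s implies r) implies q), u
3. not Box Dia ((s implies r) implies q), u
4. (s implies r) implies q, v
5. q, v
6. not Dia ((s implies r) implies q), w
Accessibility: uRv, uRw

Satisfiable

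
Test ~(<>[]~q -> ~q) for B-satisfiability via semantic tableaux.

1. ~(<>[]~q -> ~q), u
2. <>[]~q, u
3. q, u
4. []~q, v
5. ~q, u
Accessibility: uRu, uRv, vRu, vRv
Branch closes: q and ~q both at u.
Every branch closes; the branch above is one of them.

No, unsatisfiable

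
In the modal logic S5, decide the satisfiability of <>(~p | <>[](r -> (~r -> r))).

Yes, satisfiable

1. <>(~p | <>[](r -> (~r -> r))), w0
2. ~p | <>[](r -> (~r -> r)), w1   [<>-rule on 1: fresh world w1, w0Rw1]
3. <>[](r -> (~r -> r)), w1   [|-rule on 2 (branches; this branch)]
4. [](r -> (~r -> r)), w2   [<>-rule on 3: fresh world w2, w1Rw2]
5. r -> (~r -> r), w0   [[]-rule on 4 via w2Rw0]
6. r -> (~r -> r), w1   [[]-rule on 4 via w2Rw1]
7. r -> (~r -> r), w2   [[]-rule on 4 via w2Rw2]
8. ~r -> r, w0   [->-rule on 5 (branches; this branch)]
9. ~r -> r, w1   [->-rule on 6 (branches; this branch)]
10. ~r -> r, w2   [->-rule on 7 (branches; this branch)]
11. r, w0   [->-rule on 8 (branches; this branch)]
12. r, w1   [->-rule on 9 (branches; this branch)]
13. r, w2   [->-rule on 10 (branches; this branch)]
Accessibility: w0Rw0, w0Rw1, w0Rw2, w1Rw0, w1Rw1, w1Rw2, w2Rw0, w2Rw1, w2Rw2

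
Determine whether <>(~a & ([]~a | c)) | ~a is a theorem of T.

Invalid (countermodel exists)

Tableau for the negation ~(<>(~a & ([]~a | c)) | ~a):
1. ~(<>(~a & ([]~a | c)) | ~a), w0
2. ~<>(~a & ([]~a | c)), w0
3. a, w0
4. ~(~a & ([]~a | c)), w0
5. ~([]~a | c), w0
6. ~[]~a, w0
7. ~c, w0
8. a, w1
9. ~(~a & ([]~a | c)), w1
10. ~([]~a | c), w1
11. ~[]~a, w1
12. ~c, w1
13. a, w2
Accessibility: w0Rw0, w0Rw1, w1Rw1, w1Rw2, w2Rw2
The negation has an open branch (countermodel exists).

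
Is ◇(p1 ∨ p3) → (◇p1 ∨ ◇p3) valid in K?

Tableau for the negation ¬(◇(p1 ∨ p3) → (◇p1 ∨ ◇p3)):
1. ¬(◇(p1 ∨ p3) → (◇p1 ∨ ◇p3)), 0
2. ◇(p1 ∨ p3), 0
3. ¬(◇p1 ∨ ◇p3), 0
4. ¬◇p1, 0
5. ¬◇p3, 0
6. p1 ∨ p3, 1
7. ¬p1, 1
8. ¬p3, 1
9. p3, 1
Accessibility: 0R1
Branch closes: p3 and ¬p3 both at 1.
All branches of the negation close; one closing branch shown above.

Valid in K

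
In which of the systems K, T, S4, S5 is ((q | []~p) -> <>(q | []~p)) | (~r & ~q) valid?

K-tableau for the negation ~(((q | []~p) -> <>(q | []~p)) | (~r & ~q)):
1. ~(((q | []~p) -> <>(q | []~p)) | (~r & ~q)), w0
2. ~((q | []~p) -> <>(q | []~p)), w0
3. ~(~r & ~q), w0
4. q | []~p, w0
5. ~<>(q | []~p), w0
6. q, w0
7. []~p, w0
Complete open branch: countermodel on a K-frame, so not valid in K.
T-tableau for the negation ~(((q | []~p) -> <>(q | []~p)) | (~r & ~q)):
1. ~(((q | []~p) -> <>(q | []~p)) | (~r & ~q)), w0
2. ~((q | []~p) -> <>(q | []~p)), w0
3. ~(~r & ~q), w0
4. q | []~p, w0
5. ~<>(q | []~p), w0
6. ~(q | []~p), w0
7. ~q, w0
8. ~[]~p, w0
9. r, w0
10. []~p, w0
11. ~p, w0
12. p, w1
13. ~(q | []~p), w1
14. ~q, w1
15. ~[]~p, w1
16. ~p, w1
Accessibility: w0Rw0, w0Rw1, w1Rw1
Branch closes: p and ~p both at w1.
Every branch closes (one shown): valid in T, hence also in S4, S5 (every theorem of T is a theorem of S4 and S5).

T, S4, S5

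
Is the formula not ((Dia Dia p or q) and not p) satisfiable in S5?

1. not ((Dia Dia p or q) and not p), u
2. p, u
Accessibility: uRu

Satisfiable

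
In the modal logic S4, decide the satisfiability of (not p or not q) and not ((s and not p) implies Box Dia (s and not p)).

1. (not p or not q) and not ((s and not p) implies Box Dia (s and not p)), 0
2. not p or not q, 0
3. not ((s and not p) implies Box Dia (s and not p)), 0
4. s and not p, 0
5. not Box Dia (s and not p), 0
6. s, 0
7. not p, 0
8. not q, 0
9. not Dia (s and not p), 1
10. not (s and not p), 1
11. p, 1
Accessibility: 0R0, 0R1, 1R1

Satisfiable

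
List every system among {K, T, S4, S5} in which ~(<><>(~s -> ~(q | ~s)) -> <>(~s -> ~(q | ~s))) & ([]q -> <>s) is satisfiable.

S4-tableau for the formula:
1. ~(<><>(~s -> ~(q | ~s)) -> <>(~s -> ~(q | ~s))) & ([]q -> <>s), 0
2. ~(<><>(~s -> ~(q | ~s)) -> <>(~s -> ~(q | ~s))), 0
3. []q -> <>s, 0
4. <><>(~s -> ~(q | ~s)), 0
5. ~<>(~s -> ~(q | ~s)), 0
6. ~(~s -> ~(q | ~s)), 0
7. ~s, 0
8. q | ~s, 0
9. ~[]q, 0
10. <>(~s -> ~(q | ~s)), 1
11. ~(~s -> ~(q | ~s)), 1
12. ~s, 1
13. q | ~s, 1
14. ~q, 2
15. ~(~s -> ~(q | ~s)), 2
16. ~s, 2
17. q | ~s, 2
18. ~s -> ~(q | ~s), 3
19. ~(~s -> ~(q | ~s)), 3
20. ~s, 3
21. q | ~s, 3
22. ~(q | ~s), 3
23. ~q, 3
24. s, 3
Accessibility: 0R0, 0R1, 0R2, 0R3, 1R1, 1R3, 2R2, 3R3
Branch closes: s and ~s both at 3.
Every branch closes (one shown): unsatisfiable in S4, hence also in S5 (every S5-frame is an S4-frame).
T-tableau for the formula:
1. ~(<><>(~s -> ~(q | ~s)) -> <>(~s -> ~(q | ~s))) & ([]q -> <>s), 0
2. ~(<><>(~s -> ~(q | ~s)) -> <>(~s -> ~(q | ~s))), 0
3. []q -> <>s, 0
4. <><>(~s -> ~(q | ~s)), 0
5. ~<>(~s -> ~(q | ~s)), 0
6. ~(~s -> ~(q | ~s)), 0
7. ~s, 0
8. q | ~s, 0
9. ~[]q, 0
10. <>(~s -> ~(q | ~s)), 1
11. ~(~s -> ~(q | ~s)), 1
12. ~s, 1
13. q | ~s, 1
14. ~q, 2
15. ~(~s -> ~(q | ~s)), 2
16. ~s, 2
17. q | ~s, 2
18. ~s -> ~(q | ~s), 3
19. ~(q | ~s), 3
20. ~q, 3
21. s, 3
Accessibility: 0R0, 0R1, 0R2, 1R1, 1R3, 2R2, 3R3
Complete open branch: satisfiable in T, hence also in K (this T-model is also a K-model).

K, T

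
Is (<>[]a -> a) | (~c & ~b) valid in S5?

Tableau for the negation ~((<>[]a -> a) | (~c & ~b)):
1. ~((<>[]a -> a) | (~c & ~b)), 0
2. ~(<>[]a -> a), 0
3. ~(~c & ~b), 0
4. <>[]a, 0
5. ~a, 0
6. b, 0
7. []a, 1
8. a, 0
Accessibility: 0R0, 0R1, 1R0, 1R1
Branch closes: a and ~a both at 0.
Every branch of the negation's tableau closes; the branch above is one of them.

Valid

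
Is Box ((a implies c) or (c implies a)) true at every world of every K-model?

Valid

Tableau for the negation not Box ((a implies c) or (c implies a)):
1. not Box ((a implies c) or (c implies a)), w0
2. not ((a implies c) or (c implies a)), w1   [neg-Box-rule on 1: fresh world w1, w0Rw1]
3. not (a implies c), w1   [neg-or-rule on 2]
4. not (c implies a), w1   [neg-or-rule on 2]
5. a, w1   [neg-implies-rule on 3]
6. not c, w1   [neg-implies-rule on 3]
7. c, w1   [neg-implies-rule on 4]
8. not a, w1   [neg-implies-rule on 4]
Accessibility: w0Rw1
Branch closes: c and not c both at w1.
Every branch of the negation's tableau closes; the branch above is one of them.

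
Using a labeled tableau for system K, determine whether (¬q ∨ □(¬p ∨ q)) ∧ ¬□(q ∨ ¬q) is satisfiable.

1. (¬q ∨ □(¬p ∨ q)) ∧ ¬□(q ∨ ¬q), u
2. ¬q ∨ □(¬p ∨ q), u
3. ¬□(q ∨ ¬q), u
4. □(¬p ∨ q), u
5. ¬(q ∨ ¬q), v
6. ¬q, v
7. q, v
Accessibility: uRv
Branch closes: q and ¬q both at v.
All branches of the tableau close; one closing branch shown above.

Unsatisfiable (every branch closes)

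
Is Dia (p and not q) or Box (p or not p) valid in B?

Tableau for the negation not (Dia (p and not q) or Box (p or not p)):
1. not (Dia (p and not q) or Box (p or not p)), u
2. not Dia (p and not q), u
3. not Box (p or not p), u
4. not (p and not q), u
5. q, u
6. not (p or not p), v
7. not p, v
8. p, v
Accessibility: uRu, uRv, vRu, vRv
Branch closes: p and not p both at v.
All branches of the negation close; one closing branch shown above.

Yes, valid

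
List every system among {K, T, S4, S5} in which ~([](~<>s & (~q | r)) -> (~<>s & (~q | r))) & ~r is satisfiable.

K-tableau for the formula:
1. ~([](~<>s & (~q | r)) -> (~<>s & (~q | r))) & ~r, w0
2. ~([](~<>s & (~q | r)) -> (~<>s & (~q | r))), w0
3. ~r, w0
4. [](~<>s & (~q | r)), w0
5. ~(~<>s & (~q | r)), w0
6. ~(~q | r), w0
7. q, w0
Complete open branch: satisfiable in K.
T-tableau for the formula:
1. ~([](~<>s & (~q | r)) -> (~<>s & (~q | r))) & ~r, w0
2. ~([](~<>s & (~q | r)) -> (~<>s & (~q | r))), w0
3. ~r, w0
4. [](~<>s & (~q | r)), w0
5. ~(~<>s & (~q | r)), w0
6. ~<>s & (~q | r), w0
7. ~<>s, w0
8. ~q | r, w0
9. ~s, w0
10. <>s, w0
11. ~q, w0
12. s, w1
13. ~<>s & (~q | r), w1
14. ~<>s, w1
15. ~q | r, w1
16. ~s, w1
Accessibility: w0Rw0, w0Rw1, w1Rw1
Branch closes: s and ~s both at w1.
Every branch closes (one shown): unsatisfiable in T, hence also in S4, S5 (every S4/S5-frame is a T-frame).

K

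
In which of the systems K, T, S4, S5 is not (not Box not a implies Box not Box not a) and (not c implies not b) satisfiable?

S4-tableau for the formula:
1. not (not Box not a implies Box not Box not a) and (not c implies not b), u
2. not (not Box not a implies Box not Box not a), u   [and-rule on 1]
3. not c implies not b, u   [and-rule on 1]
4. not Box not a, u   [neg-implies-rule on 2]
5. not Box not Box not a, u   [neg-implies-rule on 2]
6. not b, u   [implies-rule on 3 (branches; this branch)]
7. a, v   [neg-Box-rule on 4: fresh world v, uRv]
8. Box not a, w   [neg-Box-rule on 5: fresh world w, uRw]
9. not a, w   [Box-rule on 8 via wRw]
Accessibility: uRu, uRv, uRw, vRv, wRw
Complete open branch: satisfiable in S4, hence also in K, T (this S4-model is also a K-model and a T-model).
S5-tableau for the formula:
1. not (not Box not a implies Box not Box not a) and (not c implies not b), u
2. not (not Box not a implies Box not Box not a), u   [and-rule on 1]
3. not c implies not b, u   [and-rule on 1]
4. not Box not a, u   [neg-implies-rule on 2]
5. not Box not Box not a, u   [neg-implies-rule on 2]
6. not b, u   [implies-rule on 3 (branches; this branch)]
7. a, v   [neg-Box-rule on 4: fresh world v, uRv]
8. Box not a, w   [neg-Box-rule on 5: fresh world w, uRw]
9. not a, u   [Box-rule on 8 via wRu]
10. not a, v   [Box-rule on 8 via wRv]
Accessibility: uRu, uRv, uRw, vRu, vRv, vRw, wRu, wRv, wRw
Branch closes: a and not a both at v.
Every branch closes (one shown): unsatisfiable in S5.

K, T, S4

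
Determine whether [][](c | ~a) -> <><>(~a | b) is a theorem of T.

Tableau for the negation ~([][](c | ~a) -> <><>(~a | b)):
1. ~([][](c | ~a) -> <><>(~a | b)), 0
2. [][](c | ~a), 0
3. ~<><>(~a | b), 0
4. [](c | ~a), 0
5. ~<>(~a | b), 0
6. c | ~a, 0
7. ~(~a | b), 0
8. a, 0
9. ~b, 0
10. c, 0
Accessibility: 0R0
The negation has an open branch (countermodel exists).

Invalid (countermodel exists)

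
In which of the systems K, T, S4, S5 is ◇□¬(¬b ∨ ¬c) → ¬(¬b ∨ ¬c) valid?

S5

S4-tableau for the negation ¬(◇□¬(¬b ∨ ¬c) → ¬(¬b ∨ ¬c)):
1. ¬(◇□¬(¬b ∨ ¬c) → ¬(¬b ∨ ¬c)), 0
2. ◇□¬(¬b ∨ ¬c), 0
3. ¬b ∨ ¬c, 0
4. ¬c, 0
5. □¬(¬b ∨ ¬c), 1
6. ¬(¬b ∨ ¬c), 1
7. b, 1
8. c, 1
Accessibility: 0R0, 0R1, 1R1
Complete open branch: countermodel on an S4-frame, so not valid in S4, nor in K, T (the same frame is also a K-frame and a T-frame).
S5-tableau for the negation ¬(◇□¬(¬b ∨ ¬c) → ¬(¬b ∨ ¬c)):
1. ¬(◇□¬(¬b ∨ ¬c) → ¬(¬b ∨ ¬c)), 0
2. ◇□¬(¬b ∨ ¬c), 0
3. ¬b ∨ ¬c, 0
4. ¬c, 0
5. □¬(¬b ∨ ¬c), 1
6. ¬(¬b ∨ ¬c), 0
7. b, 0
8. c, 0
Accessibility: 0R0, 0R1, 1R0, 1R1
Branch closes: c and ¬c both at 0.
Every branch closes (one shown): valid in S5.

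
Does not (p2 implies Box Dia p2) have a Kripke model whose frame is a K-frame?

1. not (p2 implies Box Dia p2), 0
2. p2, 0
3. not Box Dia p2, 0
4. not Dia p2, 1
Accessibility: 0R1

Yes, satisfiable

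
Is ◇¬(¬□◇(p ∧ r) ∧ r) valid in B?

Tableau for the negation ¬◇¬(¬□◇(p ∧ r) ∧ r):
1. ¬◇¬(¬□◇(p ∧ r) ∧ r), w0
2. ¬□◇(p ∧ r) ∧ r, w0
3. ¬□◇(p ∧ r), w0
4. r, w0
5. ¬◇(p ∧ r), w1
6. ¬□◇(p ∧ r) ∧ r, w1
7. ¬□◇(p ∧ r), w1
8. r, w1
9. ¬(p ∧ r), w0
10. ¬(p ∧ r), w1
11. ¬p, w0
12. ¬p, w1
13. ¬◇(p ∧ r), w2
14. ¬(p ∧ r), w2
15. ¬r, w2
Accessibility: w0Rw0, w0Rw1, w1Rw0, w1Rw1, w1Rw2, w2Rw1, w2Rw2
The negation has an open branch (countermodel exists).

Invalid (countermodel exists)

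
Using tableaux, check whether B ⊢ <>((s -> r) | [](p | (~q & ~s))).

Tableau for the negation ~<>((s -> r) | [](p | (~q & ~s))):
1. ~<>((s -> r) | [](p | (~q & ~s))), u
2. ~((s -> r) | [](p | (~q & ~s))), u
3. ~(s -> r), u
4. ~[](p | (~q & ~s)), u
5. s, u
6. ~r, u
7. ~(p | (~q & ~s)), v
8. ~p, v
9. ~(~q & ~s), v
10. ~((s -> r) | [](p | (~q & ~s))), v
11. ~(s -> r), v
12. ~[](p | (~q & ~s)), v
13. s, v
14. ~r, v
15. ~(p | (~q & ~s)), w
16. ~p, w
17. ~(~q & ~s), w
18. s, w
Accessibility: uRu, uRv, vRu, vRv, vRw, wRv, wRw
The negation has an open branch (countermodel exists).

No, not valid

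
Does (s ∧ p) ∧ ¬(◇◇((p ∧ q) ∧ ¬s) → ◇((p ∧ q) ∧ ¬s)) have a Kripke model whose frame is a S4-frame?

1. (s ∧ p) ∧ ¬(◇◇((p ∧ q) ∧ ¬s) → ◇((p ∧ q) ∧ ¬s)), u
2. s ∧ p, u   [∧-rule on 1]
3. ¬(◇◇((p ∧ q) ∧ ¬s) → ◇((p ∧ q) ∧ ¬s)), u   [∧-rule on 1]
4. s, u   [∧-rule on 2]
5. p, u   [∧-rule on 2]
6. ◇◇((p ∧ q) ∧ ¬s), u   [¬→-rule on 3]
7. ¬◇((p ∧ q) ∧ ¬s), u   [¬→-rule on 3]
8. ¬((p ∧ q) ∧ ¬s), u   [¬◇-rule on 7 via uRu]
9. ¬(p ∧ q), u   [¬∧-rule on 8 (branches; this branch)]
10. ¬q, u   [¬∧-rule on 9 (branches; this branch)]
11. ◇((p ∧ q) ∧ ¬s), v   [◇-rule on 6: fresh world v, uRv]
12. ¬((p ∧ q) ∧ ¬s), v   [¬◇-rule on 7 via uRv]
13. ¬(p ∧ q), v   [¬∧-rule on 12 (branches; this branch)]
14. ¬q, v   [¬∧-rule on 13 (branches; this branch)]
15. (p ∧ q) ∧ ¬s, w   [◇-rule on 11: fresh world w, vRw]
16. p ∧ q, w   [∧-rule on 15]
17. ¬s, w   [∧-rule on 15]
18. p, w   [∧-rule on 16]
19. q, w   [∧-rule on 16]
20. ¬((p ∧ q) ∧ ¬s), w   [¬◇-rule on 7 via uRw]
21. ¬(p ∧ q), w   [¬∧-rule on 20 (branches; this branch)]
22. ¬q, w   [¬∧-rule on 21 (branches; this branch)]
Accessibility: uRu, uRv, uRw, vRv, vRw, wRw
Branch closes: q and ¬q both at w.
(One branch shown.) All branches close.

Unsatisfiable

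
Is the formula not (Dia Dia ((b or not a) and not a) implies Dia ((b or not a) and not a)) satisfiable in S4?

Unsatisfiable

1. not (Dia Dia ((b or not a) and not a) implies Dia ((b or not a) and not a)), 0
2. Dia Dia ((b or not a) and not a), 0   [neg-implies-rule on 1]
3. not Dia ((b or not a) and not a), 0   [neg-implies-rule on 1]
4. not ((b or not a) and not a), 0   [neg-Dia-rule on 3 via 0R0]
5. not (b or not a), 0   [neg-and-rule on 4 (branches; this branch)]
6. not b, 0   [neg-or-rule on 5]
7. a, 0   [neg-or-rule on 5]
8. Dia ((b or not a) and not a), 1   [Dia-rule on 2: fresh world 1, 0R1]
9. not ((b or not a) and not a), 1   [neg-Dia-rule on 3 via 0R1]
10. not (b or not a), 1   [neg-and-rule on 9 (branches; this branch)]
11. not b, 1   [neg-or-rule on 10]
12. a, 1   [neg-or-rule on 10]
13. (b or not a) and not a, 2   [Dia-rule on 8: fresh world 2, 1R2]
14. b or not a, 2   [and-rule on 13]
15. not a, 2   [and-rule on 13]
16. not ((b or not a) and not a), 2   [neg-Dia-rule on 3 via 0R2]
17. not (b or not a), 2   [neg-and-rule on 16 (branches; this branch)]
18. not b, 2   [neg-or-rule on 17]
19. a, 2   [neg-or-rule on 17]
Accessibility: 0R0, 0R1, 0R2, 1R1, 1R2, 2R2
Branch closes: a and not a both at 2.
All branches of the tableau close; one closing branch shown above.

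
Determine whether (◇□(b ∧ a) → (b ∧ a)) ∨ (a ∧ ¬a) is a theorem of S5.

Tableau for the negation ¬((◇□(b ∧ a) → (b ∧ a)) ∨ (a ∧ ¬a)):
1. ¬((◇□(b ∧ a) → (b ∧ a)) ∨ (a ∧ ¬a)), 0
2. ¬(◇□(b ∧ a) → (b ∧ a)), 0
3. ¬(a ∧ ¬a), 0
4. ◇□(b ∧ a), 0
5. ¬(b ∧ a), 0
6. a, 0
7. ¬b, 0
8. □(b ∧ a), 1
9. b ∧ a, 0
10. b, 0
Accessibility: 0R0, 0R1, 1R0, 1R1
Branch closes: b and ¬b both at 0.
All branches of the negation close; one closing branch shown above.

Valid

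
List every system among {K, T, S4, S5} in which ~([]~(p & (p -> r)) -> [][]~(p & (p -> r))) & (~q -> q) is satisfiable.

K, T

S4-tableau for the formula:
1. ~([]~(p & (p -> r)) -> [][]~(p & (p -> r))) & (~q -> q), 0
2. ~([]~(p & (p -> r)) -> [][]~(p & (p -> r))), 0   [&-rule on 1]
3. ~q -> q, 0   [&-rule on 1]
4. []~(p & (p -> r)), 0   [~->-rule on 2]
5. ~[][]~(p & (p -> r)), 0   [~->-rule on 2]
6. ~(p & (p -> r)), 0   [[]-rule on 4 via 0R0]
7. q, 0   [->-rule on 3 (branches; this branch)]
8. ~(p -> r), 0   [~&-rule on 6 (branches; this branch)]
9. p, 0   [~->-rule on 8]
10. ~r, 0   [~->-rule on 8]
11. ~[]~(p & (p -> r)), 1   [~[]-rule on 5: fresh world 1, 0R1]
12. ~(p & (p -> r)), 1   [[]-rule on 4 via 0R1]
13. ~(p -> r), 1   [~&-rule on 12 (branches; this branch)]
14. p, 1   [~->-rule on 13]
15. ~r, 1   [~->-rule on 13]
16. p & (p -> r), 2   [~[]-rule on 11: fresh world 2, 1R2]
17. p, 2   [&-rule on 16]
18. p -> r, 2   [&-rule on 16]
19. ~(p & (p -> r)), 2   [[]-rule on 4 via 0R2]
20. r, 2   [->-rule on 18 (branches; this branch)]
21. ~(p -> r), 2   [~&-rule on 19 (branches; this branch)]
22. ~r, 2   [~->-rule on 21]
Accessibility: 0R0, 0R1, 0R2, 1R1, 1R2, 2R2
Branch closes: r and ~r both at 2.
Every branch closes (one shown): unsatisfiable in S4, hence also in S5 (every S5-frame is an S4-frame).
T-tableau for the formula:
1. ~([]~(p & (p -> r)) -> [][]~(p & (p -> r))) & (~q -> q), 0
2. ~([]~(p & (p -> r)) -> [][]~(p & (p -> r))), 0   [&-rule on 1]
3. ~q -> q, 0   [&-rule on 1]
4. []~(p & (p -> r)), 0   [~->-rule on 2]
5. ~[][]~(p & (p -> r)), 0   [~->-rule on 2]
6. ~(p & (p -> r)), 0   [[]-rule on 4 via 0R0]
7. q, 0   [->-rule on 3 (branches; this branch)]
8. ~(p -> r), 0   [~&-rule on 6 (branches; this branch)]
9. p, 0   [~->-rule on 8]
10. ~r, 0   [~->-rule on 8]
11. ~[]~(p & (p -> r)), 1   [~[]-rule on 5: fresh world 1, 0R1]
12. ~(p & (p -> r)), 1   [[]-rule on 4 via 0R1]
13. ~(p -> r), 1   [~&-rule on 12 (branches; this branch)]
14. p, 1   [~->-rule on 13]
15. ~r, 1   [~->-rule on 13]
16. p & (p -> r), 2   [~[]-rule on 11: fresh world 2, 1R2]
17. p, 2   [&-rule on 16]
18. p -> r, 2   [&-rule on 16]
19. r, 2   [->-rule on 18 (branches; this branch)]
Accessibility: 0R0, 0R1, 1R1, 1R2, 2R2
Complete open branch: satisfiable in T, hence also in K (this T-model is also a K-model).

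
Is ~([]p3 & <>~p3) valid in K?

Tableau for the negation []p3 & <>~p3:
1. []p3 & <>~p3, w0
2. []p3, w0
3. <>~p3, w0
4. ~p3, w1
5. p3, w1
Accessibility: w0Rw1
Branch closes: p3 and ~p3 both at w1.
All branches of the negation close; one closing branch shown above.

Valid in K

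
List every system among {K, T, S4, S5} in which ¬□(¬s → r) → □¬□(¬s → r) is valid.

S5

S5-tableau for the negation ¬(¬□(¬s → r) → □¬□(¬s → r)):
1. ¬(¬□(¬s → r) → □¬□(¬s → r)), w0
2. ¬□(¬s → r), w0   [¬→-rule on 1]
3. ¬□¬□(¬s → r), w0   [¬→-rule on 1]
4. ¬(¬s → r), w1   [¬□-rule on 2: fresh world w1, w0Rw1]
5. ¬s, w1   [¬→-rule on 4]
6. ¬r, w1   [¬→-rule on 4]
7. □(¬s → r), w2   [¬□-rule on 3: fresh world w2, w0Rw2]
8. ¬s → r, w0   [□-rule on 7 via w2Rw0]
9. ¬s → r, w1   [□-rule on 7 via w2Rw1]
10. ¬s → r, w2   [□-rule on 7 via w2Rw2]
11. r, w0   [→-rule on 8 (branches; this branch)]
12. r, w1   [→-rule on 9 (branches; this branch)]
Accessibility: w0Rw0, w0Rw1, w0Rw2, w1Rw0, w1Rw1, w1Rw2, w2Rw0, w2Rw1, w2Rw2
Branch closes: r and ¬r both at w1.
Every branch closes (one shown): valid in S5.
S4-tableau for the negation ¬(¬□(¬s → r) → □¬□(¬s → r)):
1. ¬(¬□(¬s → r) → □¬□(¬s → r)), w0
2. ¬□(¬s → r), w0   [¬→-rule on 1]
3. ¬□¬□(¬s → r), w0   [¬→-rule on 1]
4. ¬(¬s → r), w1   [¬□-rule on 2: fresh world w1, w0Rw1]
5. ¬s, w1   [¬→-rule on 4]
6. ¬r, w1   [¬→-rule on 4]
7. □(¬s → r), w2   [¬□-rule on 3: fresh world w2, w0Rw2]
8. ¬s → r, w2   [□-rule on 7 via w2Rw2]
9. r, w2   [→-rule on 8 (branches; this branch)]
Accessibility: w0Rw0, w0Rw1, w0Rw2, w1Rw1, w2Rw2
Complete open branch: countermodel on an S4-frame, so not valid in S4, nor in K, T (the same frame is also a K-frame and a T-frame).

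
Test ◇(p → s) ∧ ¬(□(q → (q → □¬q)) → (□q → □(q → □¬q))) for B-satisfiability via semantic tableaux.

Unsatisfiable

1. ◇(p → s) ∧ ¬(□(q → (q → □¬q)) → (□q → □(q → □¬q))), 0
2. ◇(p → s), 0
3. ¬(□(q → (q → □¬q)) → (□q → □(q → □¬q))), 0
4. □(q → (q → □¬q)), 0
5. ¬(□q → □(q → □¬q)), 0
6. □q, 0
7. ¬□(q → □¬q), 0
8. q → (q → □¬q), 0
9. q, 0
10. q → □¬q, 0
11. □¬q, 0
12. ¬q, 0
Accessibility: 0R0
Branch closes: q and ¬q both at 0.
Every branch closes; the branch above is one of them.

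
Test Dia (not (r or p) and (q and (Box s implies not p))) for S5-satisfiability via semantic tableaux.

1. Dia (not (r or p) and (q and (Box s implies not p))), 0
2. not (r or p) and (q and (Box s implies not p)), 1
3. not (r or p), 1
4. q and (Box s implies not p), 1
5. not r, 1
6. not p, 1
7. q, 1
8. Box s implies not p, 1
Accessibility: 0R0, 0R1, 1R0, 1R1

Yes, satisfiable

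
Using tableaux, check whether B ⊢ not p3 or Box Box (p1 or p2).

Not valid

Tableau for the negation not (not p3 or Box Box (p1 or p2)):
1. not (not p3 or Box Box (p1 or p2)), u
2. p3, u   [neg-or-rule on 1]
3. not Box Box (p1 or p2), u   [neg-or-rule on 1]
4. not Box (p1 or p2), v   [neg-Box-rule on 3: fresh world v, uRv]
5. not (p1 or p2), w   [neg-Box-rule on 4: fresh world w, vRw]
6. not p1, w   [neg-or-rule on 5]
7. not p2, w   [neg-or-rule on 5]
Accessibility: uRu, uRv, vRu, vRv, vRw, wRv, wRw
The negation has an open branch (countermodel exists).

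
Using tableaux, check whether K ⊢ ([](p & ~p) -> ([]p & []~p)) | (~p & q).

Tableau for the negation ~(([](p & ~p) -> ([]p & []~p)) | (~p & q)):
1. ~(([](p & ~p) -> ([]p & []~p)) | (~p & q)), w0
2. ~([](p & ~p) -> ([]p & []~p)), w0   [~|-rule on 1]
3. ~(~p & q), w0   [~|-rule on 1]
4. [](p & ~p), w0   [~->-rule on 2]
5. ~([]p & []~p), w0   [~->-rule on 2]
6. ~q, w0   [~&-rule on 3 (branches; this branch)]
7. ~[]~p, w0   [~&-rule on 5 (branches; this branch)]
8. p, w1   [~[]-rule on 7: fresh world w1, w0Rw1]
9. p & ~p, w1   [[]-rule on 4 via w0Rw1]
10. ~p, w1   [&-rule on 9]
Accessibility: w0Rw1
Branch closes: p and ~p both at w1.
All branches of the negation close; one closing branch shown above.

Yes, valid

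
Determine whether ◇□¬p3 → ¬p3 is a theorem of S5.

Tableau for the negation ¬(◇□¬p3 → ¬p3):
1. ¬(◇□¬p3 → ¬p3), 0
2. ◇□¬p3, 0
3. p3, 0
4. □¬p3, 1
5. ¬p3, 0
Accessibility: 0R0, 0R1, 1R0, 1R1
Branch closes: p3 and ¬p3 both at 0.
All branches of the negation close; one closing branch shown above.

Valid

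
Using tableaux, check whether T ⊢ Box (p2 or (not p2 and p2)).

Tableau for the negation not Box (p2 or (not p2 and p2)):
1. not Box (p2 or (not p2 and p2)), w0
2. not (p2 or (not p2 and p2)), w1
3. not p2, w1
4. not (not p2 and p2), w1
Accessibility: w0Rw0, w0Rw1, w1Rw1
The negation has an open branch (countermodel exists).

Invalid (countermodel exists)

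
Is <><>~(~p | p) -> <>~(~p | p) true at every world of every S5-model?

Yes, valid

Tableau for the negation ~(<><>~(~p | p) -> <>~(~p | p)):
1. ~(<><>~(~p | p) -> <>~(~p | p)), w0
2. <><>~(~p | p), w0
3. ~<>~(~p | p), w0
4. ~p | p, w0
5. p, w0
6. <>~(~p | p), w1
7. ~p | p, w1
8. p, w1
9. ~(~p | p), w2
10. p, w2
11. ~p, w2
Accessibility: w0Rw0, w0Rw1, w0Rw2, w1Rw0, w1Rw1, w1Rw2, w2Rw0, w2Rw1, w2Rw2
Branch closes: p and ~p both at w2.
Every branch of the negation's tableau closes; the branch above is one of them.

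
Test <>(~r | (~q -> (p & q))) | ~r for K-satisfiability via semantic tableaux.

Yes, satisfiable

1. <>(~r | (~q -> (p & q))) | ~r, u
2. ~r, u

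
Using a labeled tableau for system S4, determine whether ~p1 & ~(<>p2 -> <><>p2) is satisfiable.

1. ~p1 & ~(<>p2 -> <><>p2), w0
2. ~p1, w0
3. ~(<>p2 -> <><>p2), w0
4. <>p2, w0
5. ~<><>p2, w0
6. ~<>p2, w0
7. ~p2, w0
8. p2, w1
9. ~<>p2, w1
10. ~p2, w1
Accessibility: w0Rw0, w0Rw1, w1Rw1
Branch closes: p2 and ~p2 both at w1.
All branches of the tableau close; one closing branch shown above.

Unsatisfiable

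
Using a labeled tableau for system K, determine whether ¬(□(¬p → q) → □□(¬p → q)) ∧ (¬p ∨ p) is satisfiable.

Yes, satisfiable

1. ¬(□(¬p → q) → □□(¬p → q)) ∧ (¬p ∨ p), 0
2. ¬(□(¬p → q) → □□(¬p → q)), 0
3. ¬p ∨ p, 0
4. □(¬p → q), 0
5. ¬□□(¬p → q), 0
6. p, 0
7. ¬□(¬p → q), 1
8. ¬p → q, 1
9. q, 1
10. ¬(¬p → q), 2
11. ¬p, 2
12. ¬q, 2
Accessibility: 0R1, 1R2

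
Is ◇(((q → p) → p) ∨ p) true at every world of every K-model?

Not valid

Tableau for the negation ¬◇(((q → p) → p) ∨ p):
1. ¬◇(((q → p) → p) ∨ p), w0
The negation has an open branch (countermodel exists).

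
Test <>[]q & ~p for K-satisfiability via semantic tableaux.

1. <>[]q & ~p, u
2. <>[]q, u
3. ~p, u
4. []q, v
Accessibility: uRv

Yes, satisfiable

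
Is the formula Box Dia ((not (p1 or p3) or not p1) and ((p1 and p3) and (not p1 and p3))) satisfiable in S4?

Unsatisfiable (every branch closes)

1. Box Dia ((not (p1 or p3) or not p1) and ((p1 and p3) and (not p1 and p3))), w0
2. Dia ((not (p1 or p3) or not p1) and ((p1 and p3) and (not p1 and p3))), w0   [Box-rule on 1 via w0Rw0]
3. (not (p1 or p3) or not p1) and ((p1 and p3) and (not p1 and p3)), w1   [Dia-rule on 2: fresh world w1, w0Rw1]
4. not (p1 or p3) or not p1, w1   [and-rule on 3]
5. (p1 and p3) and (not p1 and p3), w1   [and-rule on 3]
6. p1 and p3, w1   [and-rule on 5]
7. not p1 and p3, w1   [and-rule on 5]
8. p1, w1   [and-rule on 6]
9. p3, w1   [and-rule on 6]
10. not p1, w1   [and-rule on 7]
Accessibility: w0Rw0, w0Rw1, w1Rw1
Branch closes: p1 and not p1 both at w1.
(One branch shown.) All branches close.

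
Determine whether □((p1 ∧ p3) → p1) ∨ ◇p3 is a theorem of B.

Tableau for the negation ¬(□((p1 ∧ p3) → p1) ∨ ◇p3):
1. ¬(□((p1 ∧ p3) → p1) ∨ ◇p3), 0
2. ¬□((p1 ∧ p3) → p1), 0   [¬∨-rule on 1]
3. ¬◇p3, 0   [¬∨-rule on 1]
4. ¬p3, 0   [¬◇-rule on 3 via 0R0]
5. ¬((p1 ∧ p3) → p1), 1   [¬□-rule on 2: fresh world 1, 0R1]
6. p1 ∧ p3, 1   [¬→-rule on 5]
7. ¬p1, 1   [¬→-rule on 5]
8. p1, 1   [∧-rule on 6]
9. p3, 1   [∧-rule on 6]
Accessibility: 0R0, 0R1, 1R0, 1R1
Branch closes: p1 and ¬p1 both at 1.
Every branch of the negation's tableau closes; the branch above is one of them.

Yes, valid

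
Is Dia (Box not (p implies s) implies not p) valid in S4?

Invalid (countermodel exists)

Tableau for the negation not Dia (Box not (p implies s) implies not p):
1. not Dia (Box not (p implies s) implies not p), u
2. not (Box not (p implies s) implies not p), u
3. Box not (p implies s), u
4. p, u
5. not (p implies s), u
6. not s, u
Accessibility: uRu
The negation has an open branch (countermodel exists).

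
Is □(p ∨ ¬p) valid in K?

Tableau for the negation ¬□(p ∨ ¬p):
1. ¬□(p ∨ ¬p), w0
2. ¬(p ∨ ¬p), w1
3. ¬p, w1
4. p, w1
Accessibility: w0Rw1
Branch closes: p and ¬p both at w1.
Every branch of the negation's tableau closes; the branch above is one of them.

Valid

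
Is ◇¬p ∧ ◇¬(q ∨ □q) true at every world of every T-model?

Not valid

Tableau for the negation ¬(◇¬p ∧ ◇¬(q ∨ □q)):
1. ¬(◇¬p ∧ ◇¬(q ∨ □q)), 0
2. ¬◇¬(q ∨ □q), 0
3. q ∨ □q, 0
4. □q, 0
5. q, 0
Accessibility: 0R0
The negation has an open branch (countermodel exists).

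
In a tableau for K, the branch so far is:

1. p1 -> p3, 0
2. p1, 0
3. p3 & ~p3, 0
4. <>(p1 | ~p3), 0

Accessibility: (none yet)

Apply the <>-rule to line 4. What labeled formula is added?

a fresh world 1 with 0R1, and p1 | ~p3 at 1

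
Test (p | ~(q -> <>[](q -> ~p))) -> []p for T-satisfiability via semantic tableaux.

1. (p | ~(q -> <>[](q -> ~p))) -> []p, w0
2. []p, w0
3. p, w0
Accessibility: w0Rw0

Satisfiable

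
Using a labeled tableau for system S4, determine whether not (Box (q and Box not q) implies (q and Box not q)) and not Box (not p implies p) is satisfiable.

1. not (Box (q and Box not q) implies (q and Box not q)) and not Box (not p implies p), u
2. not (Box (q and Box not q) implies (q and Box not q)), u   [and-rule on 1]
3. not Box (not p implies p), u   [and-rule on 1]
4. Box (q and Box not q), u   [neg-implies-rule on 2]
5. not (q and Box not q), u   [neg-implies-rule on 2]
6. q and Box not q, u   [Box-rule on 4 via uRu]
7. q, u   [and-rule on 6]
8. Box not q, u   [and-rule on 6]
9. not q, u   [Box-rule on 8 via uRu]
Accessibility: uRu
Branch closes: q and not q both at u.
All branches of the tableau close; one closing branch shown above.

No, unsatisfiable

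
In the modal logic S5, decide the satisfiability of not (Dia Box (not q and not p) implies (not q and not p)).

No, unsatisfiable

1. not (Dia Box (not q and not p) implies (not q and not p)), 0
2. Dia Box (not q and not p), 0   [neg-implies-rule on 1]
3. not (not q and not p), 0   [neg-implies-rule on 1]
4. p, 0   [neg-and-rule on 3 (branches; this branch)]
5. Box (not q and not p), 1   [Dia-rule on 2: fresh world 1, 0R1]
6. not q and not p, 0   [Box-rule on 5 via 1R0]
7. not q, 0   [and-rule on 6]
8. not p, 0   [and-rule on 6]
Accessibility: 0R0, 0R1, 1R0, 1R1
Branch closes: p and not p both at 0.
(One branch shown.) All branches close.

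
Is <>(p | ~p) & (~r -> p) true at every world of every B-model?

Tableau for the negation ~(<>(p | ~p) & (~r -> p)):
1. ~(<>(p | ~p) & (~r -> p)), w0
2. ~(~r -> p), w0
3. ~r, w0
4. ~p, w0
Accessibility: w0Rw0
The negation has an open branch (countermodel exists).

Invalid (countermodel exists)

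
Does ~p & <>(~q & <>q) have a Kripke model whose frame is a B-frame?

Satisfiable

1. ~p & <>(~q & <>q), u
2. ~p, u   [&-rule on 1]
3. <>(~q & <>q), u   [&-rule on 1]
4. ~q & <>q, v   [<>-rule on 3: fresh world v, uRv]
5. ~q, v   [&-rule on 4]
6. <>q, v   [&-rule on 4]
7. q, w   [<>-rule on 6: fresh world w, vRw]
Accessibility: uRu, uRv, vRu, vRv, vRw, wRv, wRw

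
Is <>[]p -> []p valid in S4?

Tableau for the negation ~(<>[]p -> []p):
1. ~(<>[]p -> []p), 0
2. <>[]p, 0
3. ~[]p, 0
4. []p, 1
5. p, 1
6. ~p, 2
Accessibility: 0R0, 0R1, 0R2, 1R1, 2R2
The negation has an open branch (countermodel exists).

No, not valid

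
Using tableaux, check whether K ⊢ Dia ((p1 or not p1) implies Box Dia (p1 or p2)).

Invalid (countermodel exists)

Tableau for the negation not Dia ((p1 or not p1) implies Box Dia (p1 or p2)):
1. not Dia ((p1 or not p1) implies Box Dia (p1 or p2)), 0
The negation has an open branch (countermodel exists).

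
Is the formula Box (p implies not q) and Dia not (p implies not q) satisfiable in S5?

1. Box (p implies not q) and Dia not (p implies not q), w0
2. Box (p implies not q), w0   [and-rule on 1]
3. Dia not (p implies not q), w0   [and-rule on 1]
4. p implies not q, w0   [Box-rule on 2 via w0Rw0]
5. not q, w0   [implies-rule on 4 (branches; this branch)]
6. not (p implies not q), w1   [Dia-rule on 3: fresh world w1, w0Rw1]
7. p, w1   [neg-implies-rule on 6]
8. q, w1   [neg-implies-rule on 6]
9. p implies not q, w1   [Box-rule on 2 via w0Rw1]
10. not q, w1   [implies-rule on 9 (branches; this branch)]
Accessibility: w0Rw0, w0Rw1, w1Rw0, w1Rw1
Branch closes: q and not q both at w1.
Every branch closes; the branch above is one of them.

Unsatisfiable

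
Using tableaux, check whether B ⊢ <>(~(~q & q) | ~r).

Tableau for the negation ~<>(~(~q & q) | ~r):
1. ~<>(~(~q & q) | ~r), 0
2. ~(~(~q & q) | ~r), 0
3. ~q & q, 0
4. r, 0
5. ~q, 0
6. q, 0
Accessibility: 0R0
Branch closes: q and ~q both at 0.
All branches of the negation close; one closing branch shown above.

Yes, valid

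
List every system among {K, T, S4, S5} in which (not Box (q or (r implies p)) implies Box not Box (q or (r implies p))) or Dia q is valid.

S5

S5-tableau for the negation not ((not Box (q or (r implies p)) implies Box not Box (q or (r implies p))) or Dia q):
1. not ((not Box (q or (r implies p)) implies Box not Box (q or (r implies p))) or Dia q), w0
2. not (not Box (q or (r implies p)) implies Box not Box (q or (r implies p))), w0   [neg-or-rule on 1]
3. not Dia q, w0   [neg-or-rule on 1]
4. not Box (q or (r implies p)), w0   [neg-implies-rule on 2]
5. not Box not Box (q or (r implies p)), w0   [neg-implies-rule on 2]
6. not q, w0   [neg-Dia-rule on 3 via w0Rw0]
7. not (q or (r implies p)), w1   [neg-Box-rule on 4: fresh world w1, w0Rw1]
8. not q, w1   [neg-or-rule on 7]
9. not (r implies p), w1   [neg-or-rule on 7]
10. r, w1   [neg-implies-rule on 9]
11. not p, w1   [neg-implies-rule on 9]
12. Box (q or (r implies p)), w2   [neg-Box-rule on 5: fresh world w2, w0Rw2]
13. not q, w2   [neg-Dia-rule on 3 via w0Rw2]
14. q or (r implies p), w0   [Box-rule on 12 via w2Rw0]
15. q or (r implies p), w1   [Box-rule on 12 via w2Rw1]
16. q or (r implies p), w2   [Box-rule on 12 via w2Rw2]
17. r implies p, w0   [or-rule on 14 (branches; this branch)]
18. r implies p, w1   [or-rule on 15 (branches; this branch)]
19. r implies p, w2   [or-rule on 16 (branches; this branch)]
20. p, w0   [implies-rule on 17 (branches; this branch)]
21. p, w1   [implies-rule on 18 (branches; this branch)]
Accessibility: w0Rw0, w0Rw1, w0Rw2, w1Rw0, w1Rw1, w1Rw2, w2Rw0, w2Rw1, w2Rw2
Branch closes: p and not p both at w1.
Every branch closes (one shown): valid in S5.
S4-tableau for the negation not ((not Box (q or (r implies p)) implies Box not Box (q or (r implies p))) or Dia q):
1. not ((not Box (q or (r implies p)) implies Box not Box (q or (r implies p))) or Dia q), w0
2. not (not Box (q or (r implies p)) implies Box not Box (q or (r implies p))), w0   [neg-or-rule on 1]
3. not Dia q, w0   [neg-or-rule on 1]
4. not Box (q or (r implies p)), w0   [neg-implies-rule on 2]
5. not Box not Box (q or (r implies p)), w0   [neg-implies-rule on 2]
6. not q, w0   [neg-Dia-rule on 3 via w0Rw0]
7. not (q or (r implies p)), w1   [neg-Box-rule on 4: fresh world w1, w0Rw1]
8. not q, w1   [neg-or-rule on 7]
9. not (r implies p), w1   [neg-or-rule on 7]
10. r, w1   [neg-implies-rule on 9]
11. not p, w1   [neg-implies-rule on 9]
12. Box (q or (r implies p)), w2   [neg-Box-rule on 5: fresh world w2, w0Rw2]
13. not q, w2   [neg-Dia-rule on 3 via w0Rw2]
14. q or (r implies p), w2   [Box-rule on 12 via w2Rw2]
15. r implies p, w2   [or-rule on 14 (branches; this branch)]
16. p, w2   [implies-rule on 15 (branches; this branch)]
Accessibility: w0Rw0, w0Rw1, w0Rw2, w1Rw1, w2Rw2
Complete open branch: countermodel on an S4-frame, so not valid in S4, nor in K, T (the same frame is also a K-frame and a T-frame).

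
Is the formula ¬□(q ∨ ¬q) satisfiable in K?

1. ¬□(q ∨ ¬q), w0
2. ¬(q ∨ ¬q), w1
3. ¬q, w1
4. q, w1
Accessibility: w0Rw1
Branch closes: q and ¬q both at w1.
(One branch shown.) All branches close.

No, unsatisfiable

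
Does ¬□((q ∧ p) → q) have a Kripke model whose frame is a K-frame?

1. ¬□((q ∧ p) → q), u
2. ¬((q ∧ p) → q), v   [¬□-rule on 1: fresh world v, uRv]
3. q ∧ p, v   [¬→-rule on 2]
4. ¬q, v   [¬→-rule on 2]
5. q, v   [∧-rule on 3]
6. p, v   [∧-rule on 3]
Accessibility: uRv
Branch closes: q and ¬q both at v.
Every branch closes; the branch above is one of them.

No, unsatisfiable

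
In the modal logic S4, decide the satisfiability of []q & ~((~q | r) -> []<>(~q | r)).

1. []q & ~((~q | r) -> []<>(~q | r)), w0
2. []q, w0
3. ~((~q | r) -> []<>(~q | r)), w0
4. ~q | r, w0
5. ~[]<>(~q | r), w0
6. q, w0
7. r, w0
8. ~<>(~q | r), w1
9. q, w1
10. ~(~q | r), w1
11. ~r, w1
Accessibility: w0Rw0, w0Rw1, w1Rw1

Satisfiable (open branch found)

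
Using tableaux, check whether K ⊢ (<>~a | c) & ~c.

Not valid

Tableau for the negation ~((<>~a | c) & ~c):
1. ~((<>~a | c) & ~c), u
2. c, u
The negation has an open branch (countermodel exists).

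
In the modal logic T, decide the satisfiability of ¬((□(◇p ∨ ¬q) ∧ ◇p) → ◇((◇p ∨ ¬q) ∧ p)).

1. ¬((□(◇p ∨ ¬q) ∧ ◇p) → ◇((◇p ∨ ¬q) ∧ p)), w0
2. □(◇p ∨ ¬q) ∧ ◇p, w0
3. ¬◇((◇p ∨ ¬q) ∧ p), w0
4. □(◇p ∨ ¬q), w0
5. ◇p, w0
6. ¬((◇p ∨ ¬q) ∧ p), w0
7. ◇p ∨ ¬q, w0
8. ¬p, w0
9. ¬q, w0
10. p, w1
11. ¬((◇p ∨ ¬q) ∧ p), w1
12. ◇p ∨ ¬q, w1
13. ¬(◇p ∨ ¬q), w1
14. ¬◇p, w1
15. q, w1
16. ¬p, w1
Accessibility: w0Rw0, w0Rw1, w1Rw1
Branch closes: p and ¬p both at w1.
All branches of the tableau close; one closing branch shown above.

Unsatisfiable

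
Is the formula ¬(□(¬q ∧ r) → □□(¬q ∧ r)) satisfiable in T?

Yes, satisfiable

1. ¬(□(¬q ∧ r) → □□(¬q ∧ r)), u
2. □(¬q ∧ r), u
3. ¬□□(¬q ∧ r), u
4. ¬q ∧ r, u
5. ¬q, u
6. r, u
7. ¬□(¬q ∧ r), v
8. ¬q ∧ r, v
9. ¬q, v
10. r, v
11. ¬(¬q ∧ r), w
12. ¬r, w
Accessibility: uRu, uRv, vRv, vRw, wRw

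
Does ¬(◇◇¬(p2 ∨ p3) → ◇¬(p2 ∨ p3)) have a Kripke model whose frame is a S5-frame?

1. ¬(◇◇¬(p2 ∨ p3) → ◇¬(p2 ∨ p3)), 0
2. ◇◇¬(p2 ∨ p3), 0
3. ¬◇¬(p2 ∨ p3), 0
4. p2 ∨ p3, 0
5. p3, 0
6. ◇¬(p2 ∨ p3), 1
7. p2 ∨ p3, 1
8. p3, 1
9. ¬(p2 ∨ p3), 2
10. ¬p2, 2
11. ¬p3, 2
12. p2 ∨ p3, 2
13. p3, 2
Accessibility: 0R0, 0R1, 0R2, 1R0, 1R1, 1R2, 2R0, 2R1, 2R2
Branch closes: p3 and ¬p3 both at 2.
All branches of the tableau close; one closing branch shown above.

No, unsatisfiable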